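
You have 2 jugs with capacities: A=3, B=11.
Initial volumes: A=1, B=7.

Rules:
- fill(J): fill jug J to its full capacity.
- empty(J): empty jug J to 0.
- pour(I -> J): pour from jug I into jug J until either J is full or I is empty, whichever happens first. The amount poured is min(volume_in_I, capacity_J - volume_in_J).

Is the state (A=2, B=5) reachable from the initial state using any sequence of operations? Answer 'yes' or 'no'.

BFS explored all 29 reachable states.
Reachable set includes: (0,0), (0,1), (0,2), (0,3), (0,4), (0,5), (0,6), (0,7), (0,8), (0,9), (0,10), (0,11) ...
Target (A=2, B=5) not in reachable set → no.

Answer: no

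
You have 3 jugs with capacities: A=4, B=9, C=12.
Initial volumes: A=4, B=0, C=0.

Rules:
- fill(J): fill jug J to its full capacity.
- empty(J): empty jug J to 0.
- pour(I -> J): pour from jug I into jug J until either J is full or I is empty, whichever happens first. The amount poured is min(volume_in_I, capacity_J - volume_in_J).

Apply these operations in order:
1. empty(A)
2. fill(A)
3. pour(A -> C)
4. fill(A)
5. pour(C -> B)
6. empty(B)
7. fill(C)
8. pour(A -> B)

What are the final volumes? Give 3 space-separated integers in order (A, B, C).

Step 1: empty(A) -> (A=0 B=0 C=0)
Step 2: fill(A) -> (A=4 B=0 C=0)
Step 3: pour(A -> C) -> (A=0 B=0 C=4)
Step 4: fill(A) -> (A=4 B=0 C=4)
Step 5: pour(C -> B) -> (A=4 B=4 C=0)
Step 6: empty(B) -> (A=4 B=0 C=0)
Step 7: fill(C) -> (A=4 B=0 C=12)
Step 8: pour(A -> B) -> (A=0 B=4 C=12)

Answer: 0 4 12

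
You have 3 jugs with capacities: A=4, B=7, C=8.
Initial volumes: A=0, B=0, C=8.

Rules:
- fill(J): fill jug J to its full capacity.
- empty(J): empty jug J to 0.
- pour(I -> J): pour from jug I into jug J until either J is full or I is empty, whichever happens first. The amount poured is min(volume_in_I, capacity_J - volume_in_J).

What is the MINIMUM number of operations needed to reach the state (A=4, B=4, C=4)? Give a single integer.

Answer: 3

Derivation:
BFS from (A=0, B=0, C=8). One shortest path:
  1. fill(A) -> (A=4 B=0 C=8)
  2. pour(A -> B) -> (A=0 B=4 C=8)
  3. pour(C -> A) -> (A=4 B=4 C=4)
Reached target in 3 moves.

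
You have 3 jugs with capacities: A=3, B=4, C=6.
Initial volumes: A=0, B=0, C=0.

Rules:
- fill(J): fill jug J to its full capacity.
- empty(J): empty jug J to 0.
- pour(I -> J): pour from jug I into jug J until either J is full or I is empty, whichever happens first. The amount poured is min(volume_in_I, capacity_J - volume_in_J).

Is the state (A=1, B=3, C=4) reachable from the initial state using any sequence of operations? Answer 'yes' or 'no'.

Answer: no

Derivation:
BFS explored all 110 reachable states.
Reachable set includes: (0,0,0), (0,0,1), (0,0,2), (0,0,3), (0,0,4), (0,0,5), (0,0,6), (0,1,0), (0,1,1), (0,1,2), (0,1,3), (0,1,4) ...
Target (A=1, B=3, C=4) not in reachable set → no.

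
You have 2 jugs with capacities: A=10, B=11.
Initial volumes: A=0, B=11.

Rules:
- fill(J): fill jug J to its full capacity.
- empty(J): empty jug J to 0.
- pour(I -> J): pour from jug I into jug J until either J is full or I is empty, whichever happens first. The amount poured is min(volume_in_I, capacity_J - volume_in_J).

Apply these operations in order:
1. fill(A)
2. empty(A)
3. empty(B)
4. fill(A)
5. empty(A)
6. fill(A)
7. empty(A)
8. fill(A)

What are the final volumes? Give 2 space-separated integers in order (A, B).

Step 1: fill(A) -> (A=10 B=11)
Step 2: empty(A) -> (A=0 B=11)
Step 3: empty(B) -> (A=0 B=0)
Step 4: fill(A) -> (A=10 B=0)
Step 5: empty(A) -> (A=0 B=0)
Step 6: fill(A) -> (A=10 B=0)
Step 7: empty(A) -> (A=0 B=0)
Step 8: fill(A) -> (A=10 B=0)

Answer: 10 0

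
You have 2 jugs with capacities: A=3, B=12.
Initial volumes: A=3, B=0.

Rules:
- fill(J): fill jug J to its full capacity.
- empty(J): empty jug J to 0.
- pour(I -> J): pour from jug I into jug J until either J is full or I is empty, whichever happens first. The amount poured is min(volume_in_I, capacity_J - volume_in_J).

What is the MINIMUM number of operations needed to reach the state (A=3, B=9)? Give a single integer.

BFS from (A=3, B=0). One shortest path:
  1. empty(A) -> (A=0 B=0)
  2. fill(B) -> (A=0 B=12)
  3. pour(B -> A) -> (A=3 B=9)
Reached target in 3 moves.

Answer: 3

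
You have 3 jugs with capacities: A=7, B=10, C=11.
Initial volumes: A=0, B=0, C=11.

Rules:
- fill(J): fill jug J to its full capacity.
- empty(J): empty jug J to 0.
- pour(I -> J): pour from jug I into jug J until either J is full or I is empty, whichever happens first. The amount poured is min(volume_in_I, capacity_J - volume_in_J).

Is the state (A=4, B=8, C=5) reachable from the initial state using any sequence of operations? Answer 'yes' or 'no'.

BFS explored all 516 reachable states.
Reachable set includes: (0,0,0), (0,0,1), (0,0,2), (0,0,3), (0,0,4), (0,0,5), (0,0,6), (0,0,7), (0,0,8), (0,0,9), (0,0,10), (0,0,11) ...
Target (A=4, B=8, C=5) not in reachable set → no.

Answer: no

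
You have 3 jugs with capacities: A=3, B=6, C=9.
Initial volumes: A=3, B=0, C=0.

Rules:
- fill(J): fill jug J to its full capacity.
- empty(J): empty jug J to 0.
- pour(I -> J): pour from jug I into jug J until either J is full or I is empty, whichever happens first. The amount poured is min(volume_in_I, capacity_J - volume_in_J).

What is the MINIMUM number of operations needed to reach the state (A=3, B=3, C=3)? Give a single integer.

Answer: 3

Derivation:
BFS from (A=3, B=0, C=0). One shortest path:
  1. fill(B) -> (A=3 B=6 C=0)
  2. pour(A -> C) -> (A=0 B=6 C=3)
  3. pour(B -> A) -> (A=3 B=3 C=3)
Reached target in 3 moves.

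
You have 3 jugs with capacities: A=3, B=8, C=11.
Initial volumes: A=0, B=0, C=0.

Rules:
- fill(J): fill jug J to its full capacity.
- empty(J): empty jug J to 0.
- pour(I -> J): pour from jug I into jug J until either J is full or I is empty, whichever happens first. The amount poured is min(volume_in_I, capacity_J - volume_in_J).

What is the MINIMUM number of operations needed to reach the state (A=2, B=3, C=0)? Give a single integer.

BFS from (A=0, B=0, C=0). One shortest path:
  1. fill(B) -> (A=0 B=8 C=0)
  2. pour(B -> A) -> (A=3 B=5 C=0)
  3. empty(A) -> (A=0 B=5 C=0)
  4. pour(B -> A) -> (A=3 B=2 C=0)
  5. pour(A -> C) -> (A=0 B=2 C=3)
  6. pour(B -> A) -> (A=2 B=0 C=3)
  7. pour(C -> B) -> (A=2 B=3 C=0)
Reached target in 7 moves.

Answer: 7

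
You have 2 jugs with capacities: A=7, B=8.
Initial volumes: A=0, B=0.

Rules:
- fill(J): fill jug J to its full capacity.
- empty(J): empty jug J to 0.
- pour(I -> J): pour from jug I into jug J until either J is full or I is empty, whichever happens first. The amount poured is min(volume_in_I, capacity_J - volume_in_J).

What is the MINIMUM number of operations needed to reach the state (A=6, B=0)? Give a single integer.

Answer: 5

Derivation:
BFS from (A=0, B=0). One shortest path:
  1. fill(A) -> (A=7 B=0)
  2. pour(A -> B) -> (A=0 B=7)
  3. fill(A) -> (A=7 B=7)
  4. pour(A -> B) -> (A=6 B=8)
  5. empty(B) -> (A=6 B=0)
Reached target in 5 moves.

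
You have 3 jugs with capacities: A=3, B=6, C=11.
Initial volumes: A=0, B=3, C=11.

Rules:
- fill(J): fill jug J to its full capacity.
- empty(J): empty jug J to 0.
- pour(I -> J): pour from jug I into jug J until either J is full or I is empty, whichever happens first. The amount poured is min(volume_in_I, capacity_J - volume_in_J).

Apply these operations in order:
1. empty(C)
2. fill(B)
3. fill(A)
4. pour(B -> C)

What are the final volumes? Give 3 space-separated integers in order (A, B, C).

Step 1: empty(C) -> (A=0 B=3 C=0)
Step 2: fill(B) -> (A=0 B=6 C=0)
Step 3: fill(A) -> (A=3 B=6 C=0)
Step 4: pour(B -> C) -> (A=3 B=0 C=6)

Answer: 3 0 6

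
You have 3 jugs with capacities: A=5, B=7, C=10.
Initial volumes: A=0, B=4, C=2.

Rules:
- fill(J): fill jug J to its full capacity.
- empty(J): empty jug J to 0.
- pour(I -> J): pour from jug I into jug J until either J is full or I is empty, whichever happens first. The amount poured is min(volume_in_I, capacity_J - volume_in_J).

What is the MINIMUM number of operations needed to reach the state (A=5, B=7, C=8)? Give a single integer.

Answer: 5

Derivation:
BFS from (A=0, B=4, C=2). One shortest path:
  1. pour(B -> A) -> (A=4 B=0 C=2)
  2. fill(B) -> (A=4 B=7 C=2)
  3. pour(B -> A) -> (A=5 B=6 C=2)
  4. pour(B -> C) -> (A=5 B=0 C=8)
  5. fill(B) -> (A=5 B=7 C=8)
Reached target in 5 moves.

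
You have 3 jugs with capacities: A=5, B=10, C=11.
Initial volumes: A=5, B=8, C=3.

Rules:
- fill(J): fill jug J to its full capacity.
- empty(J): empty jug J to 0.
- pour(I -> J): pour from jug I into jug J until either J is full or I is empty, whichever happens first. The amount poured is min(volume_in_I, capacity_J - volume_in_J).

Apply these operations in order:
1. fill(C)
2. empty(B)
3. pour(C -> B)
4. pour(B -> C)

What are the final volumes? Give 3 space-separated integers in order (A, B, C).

Step 1: fill(C) -> (A=5 B=8 C=11)
Step 2: empty(B) -> (A=5 B=0 C=11)
Step 3: pour(C -> B) -> (A=5 B=10 C=1)
Step 4: pour(B -> C) -> (A=5 B=0 C=11)

Answer: 5 0 11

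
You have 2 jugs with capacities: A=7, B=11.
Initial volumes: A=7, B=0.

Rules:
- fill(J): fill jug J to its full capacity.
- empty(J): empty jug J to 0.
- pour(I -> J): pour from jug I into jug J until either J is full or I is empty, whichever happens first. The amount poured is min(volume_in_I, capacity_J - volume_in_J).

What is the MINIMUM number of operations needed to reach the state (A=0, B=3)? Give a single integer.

Answer: 5

Derivation:
BFS from (A=7, B=0). One shortest path:
  1. pour(A -> B) -> (A=0 B=7)
  2. fill(A) -> (A=7 B=7)
  3. pour(A -> B) -> (A=3 B=11)
  4. empty(B) -> (A=3 B=0)
  5. pour(A -> B) -> (A=0 B=3)
Reached target in 5 moves.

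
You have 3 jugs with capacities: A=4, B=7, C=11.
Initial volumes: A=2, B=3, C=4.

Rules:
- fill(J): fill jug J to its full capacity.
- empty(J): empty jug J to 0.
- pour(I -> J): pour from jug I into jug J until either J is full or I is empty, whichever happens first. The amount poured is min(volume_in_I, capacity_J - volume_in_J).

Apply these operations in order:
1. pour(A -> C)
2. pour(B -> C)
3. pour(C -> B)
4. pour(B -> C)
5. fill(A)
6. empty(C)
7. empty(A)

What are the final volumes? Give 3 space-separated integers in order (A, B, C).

Answer: 0 0 0

Derivation:
Step 1: pour(A -> C) -> (A=0 B=3 C=6)
Step 2: pour(B -> C) -> (A=0 B=0 C=9)
Step 3: pour(C -> B) -> (A=0 B=7 C=2)
Step 4: pour(B -> C) -> (A=0 B=0 C=9)
Step 5: fill(A) -> (A=4 B=0 C=9)
Step 6: empty(C) -> (A=4 B=0 C=0)
Step 7: empty(A) -> (A=0 B=0 C=0)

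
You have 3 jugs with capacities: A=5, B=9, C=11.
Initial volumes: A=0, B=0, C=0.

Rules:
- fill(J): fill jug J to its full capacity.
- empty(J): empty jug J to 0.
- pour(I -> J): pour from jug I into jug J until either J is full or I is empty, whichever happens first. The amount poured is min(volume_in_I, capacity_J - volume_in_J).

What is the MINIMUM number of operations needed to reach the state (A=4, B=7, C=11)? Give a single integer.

Answer: 7

Derivation:
BFS from (A=0, B=0, C=0). One shortest path:
  1. fill(C) -> (A=0 B=0 C=11)
  2. pour(C -> B) -> (A=0 B=9 C=2)
  3. pour(B -> A) -> (A=5 B=4 C=2)
  4. pour(A -> C) -> (A=0 B=4 C=7)
  5. pour(B -> A) -> (A=4 B=0 C=7)
  6. pour(C -> B) -> (A=4 B=7 C=0)
  7. fill(C) -> (A=4 B=7 C=11)
Reached target in 7 moves.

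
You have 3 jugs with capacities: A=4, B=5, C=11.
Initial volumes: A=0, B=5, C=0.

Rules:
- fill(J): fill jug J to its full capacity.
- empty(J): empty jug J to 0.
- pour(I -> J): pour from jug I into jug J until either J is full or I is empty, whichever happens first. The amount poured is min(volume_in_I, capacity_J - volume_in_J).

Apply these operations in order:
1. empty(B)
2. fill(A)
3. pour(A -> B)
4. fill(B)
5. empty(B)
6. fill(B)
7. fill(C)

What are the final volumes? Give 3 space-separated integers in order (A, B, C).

Step 1: empty(B) -> (A=0 B=0 C=0)
Step 2: fill(A) -> (A=4 B=0 C=0)
Step 3: pour(A -> B) -> (A=0 B=4 C=0)
Step 4: fill(B) -> (A=0 B=5 C=0)
Step 5: empty(B) -> (A=0 B=0 C=0)
Step 6: fill(B) -> (A=0 B=5 C=0)
Step 7: fill(C) -> (A=0 B=5 C=11)

Answer: 0 5 11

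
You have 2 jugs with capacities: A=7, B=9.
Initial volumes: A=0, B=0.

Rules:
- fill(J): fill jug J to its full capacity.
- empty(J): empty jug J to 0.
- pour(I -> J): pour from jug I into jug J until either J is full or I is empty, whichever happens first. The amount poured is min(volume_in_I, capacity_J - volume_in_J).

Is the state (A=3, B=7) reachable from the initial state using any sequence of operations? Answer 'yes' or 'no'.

BFS explored all 32 reachable states.
Reachable set includes: (0,0), (0,1), (0,2), (0,3), (0,4), (0,5), (0,6), (0,7), (0,8), (0,9), (1,0), (1,9) ...
Target (A=3, B=7) not in reachable set → no.

Answer: no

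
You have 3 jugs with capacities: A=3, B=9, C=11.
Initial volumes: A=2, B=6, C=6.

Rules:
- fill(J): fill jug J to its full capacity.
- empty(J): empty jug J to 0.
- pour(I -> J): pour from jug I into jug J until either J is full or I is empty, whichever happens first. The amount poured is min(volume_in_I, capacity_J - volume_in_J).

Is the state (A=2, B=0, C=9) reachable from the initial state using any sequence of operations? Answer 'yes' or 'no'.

Answer: yes

Derivation:
BFS from (A=2, B=6, C=6):
  1. fill(B) -> (A=2 B=9 C=6)
  2. empty(C) -> (A=2 B=9 C=0)
  3. pour(B -> C) -> (A=2 B=0 C=9)
Target reached → yes.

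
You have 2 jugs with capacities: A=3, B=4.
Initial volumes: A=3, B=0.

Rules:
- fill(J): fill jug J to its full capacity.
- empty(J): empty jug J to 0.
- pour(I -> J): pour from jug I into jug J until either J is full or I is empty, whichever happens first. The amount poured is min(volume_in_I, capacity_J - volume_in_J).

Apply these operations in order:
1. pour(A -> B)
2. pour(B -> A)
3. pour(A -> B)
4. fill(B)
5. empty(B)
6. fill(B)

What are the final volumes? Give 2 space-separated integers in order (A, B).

Answer: 0 4

Derivation:
Step 1: pour(A -> B) -> (A=0 B=3)
Step 2: pour(B -> A) -> (A=3 B=0)
Step 3: pour(A -> B) -> (A=0 B=3)
Step 4: fill(B) -> (A=0 B=4)
Step 5: empty(B) -> (A=0 B=0)
Step 6: fill(B) -> (A=0 B=4)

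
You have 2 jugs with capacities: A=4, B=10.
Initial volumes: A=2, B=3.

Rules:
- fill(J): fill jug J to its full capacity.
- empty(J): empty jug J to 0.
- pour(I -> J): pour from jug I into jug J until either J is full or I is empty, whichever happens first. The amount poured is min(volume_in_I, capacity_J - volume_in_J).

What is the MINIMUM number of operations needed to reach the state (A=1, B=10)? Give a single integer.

Answer: 4

Derivation:
BFS from (A=2, B=3). One shortest path:
  1. fill(A) -> (A=4 B=3)
  2. pour(A -> B) -> (A=0 B=7)
  3. fill(A) -> (A=4 B=7)
  4. pour(A -> B) -> (A=1 B=10)
Reached target in 4 moves.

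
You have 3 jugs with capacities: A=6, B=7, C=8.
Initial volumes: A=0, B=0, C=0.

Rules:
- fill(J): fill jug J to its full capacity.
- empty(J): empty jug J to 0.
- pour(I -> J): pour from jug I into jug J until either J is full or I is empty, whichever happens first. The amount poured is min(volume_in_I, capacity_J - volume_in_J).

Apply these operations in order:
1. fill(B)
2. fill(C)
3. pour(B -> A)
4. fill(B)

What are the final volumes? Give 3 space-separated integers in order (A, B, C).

Step 1: fill(B) -> (A=0 B=7 C=0)
Step 2: fill(C) -> (A=0 B=7 C=8)
Step 3: pour(B -> A) -> (A=6 B=1 C=8)
Step 4: fill(B) -> (A=6 B=7 C=8)

Answer: 6 7 8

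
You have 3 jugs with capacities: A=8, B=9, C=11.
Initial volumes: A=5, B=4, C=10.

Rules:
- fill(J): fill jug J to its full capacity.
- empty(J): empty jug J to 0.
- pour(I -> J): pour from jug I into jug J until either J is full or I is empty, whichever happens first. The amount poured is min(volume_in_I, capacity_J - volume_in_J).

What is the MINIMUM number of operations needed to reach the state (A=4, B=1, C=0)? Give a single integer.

BFS from (A=5, B=4, C=10). One shortest path:
  1. empty(A) -> (A=0 B=4 C=10)
  2. pour(B -> A) -> (A=4 B=0 C=10)
  3. pour(C -> B) -> (A=4 B=9 C=1)
  4. empty(B) -> (A=4 B=0 C=1)
  5. pour(C -> B) -> (A=4 B=1 C=0)
Reached target in 5 moves.

Answer: 5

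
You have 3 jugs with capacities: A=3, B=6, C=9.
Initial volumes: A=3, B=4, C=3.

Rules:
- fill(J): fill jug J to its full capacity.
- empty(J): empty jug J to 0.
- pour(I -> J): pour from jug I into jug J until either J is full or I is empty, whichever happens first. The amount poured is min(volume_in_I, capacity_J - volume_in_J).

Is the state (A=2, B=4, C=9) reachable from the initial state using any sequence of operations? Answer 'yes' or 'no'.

BFS explored all 68 reachable states.
Reachable set includes: (0,0,0), (0,0,1), (0,0,3), (0,0,4), (0,0,6), (0,0,7), (0,0,9), (0,1,0), (0,1,3), (0,1,6), (0,1,9), (0,3,0) ...
Target (A=2, B=4, C=9) not in reachable set → no.

Answer: no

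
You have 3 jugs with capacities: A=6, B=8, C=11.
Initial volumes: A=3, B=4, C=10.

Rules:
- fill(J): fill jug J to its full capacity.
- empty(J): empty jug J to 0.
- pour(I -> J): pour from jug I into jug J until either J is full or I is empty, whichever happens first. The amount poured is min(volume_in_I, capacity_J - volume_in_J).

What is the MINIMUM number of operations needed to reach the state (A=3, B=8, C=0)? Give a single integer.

BFS from (A=3, B=4, C=10). One shortest path:
  1. fill(B) -> (A=3 B=8 C=10)
  2. empty(C) -> (A=3 B=8 C=0)
Reached target in 2 moves.

Answer: 2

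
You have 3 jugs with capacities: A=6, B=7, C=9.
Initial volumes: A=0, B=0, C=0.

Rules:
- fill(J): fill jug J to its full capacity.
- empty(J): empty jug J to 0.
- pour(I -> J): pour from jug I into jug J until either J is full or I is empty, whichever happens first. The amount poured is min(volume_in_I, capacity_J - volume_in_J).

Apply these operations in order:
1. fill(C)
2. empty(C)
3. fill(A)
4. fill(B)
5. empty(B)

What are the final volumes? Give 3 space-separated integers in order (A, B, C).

Answer: 6 0 0

Derivation:
Step 1: fill(C) -> (A=0 B=0 C=9)
Step 2: empty(C) -> (A=0 B=0 C=0)
Step 3: fill(A) -> (A=6 B=0 C=0)
Step 4: fill(B) -> (A=6 B=7 C=0)
Step 5: empty(B) -> (A=6 B=0 C=0)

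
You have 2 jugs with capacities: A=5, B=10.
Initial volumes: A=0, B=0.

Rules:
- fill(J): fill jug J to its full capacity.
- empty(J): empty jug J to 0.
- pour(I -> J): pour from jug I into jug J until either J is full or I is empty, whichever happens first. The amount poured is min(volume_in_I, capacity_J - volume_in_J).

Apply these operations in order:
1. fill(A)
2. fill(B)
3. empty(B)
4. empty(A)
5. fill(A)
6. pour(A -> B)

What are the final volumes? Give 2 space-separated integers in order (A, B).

Step 1: fill(A) -> (A=5 B=0)
Step 2: fill(B) -> (A=5 B=10)
Step 3: empty(B) -> (A=5 B=0)
Step 4: empty(A) -> (A=0 B=0)
Step 5: fill(A) -> (A=5 B=0)
Step 6: pour(A -> B) -> (A=0 B=5)

Answer: 0 5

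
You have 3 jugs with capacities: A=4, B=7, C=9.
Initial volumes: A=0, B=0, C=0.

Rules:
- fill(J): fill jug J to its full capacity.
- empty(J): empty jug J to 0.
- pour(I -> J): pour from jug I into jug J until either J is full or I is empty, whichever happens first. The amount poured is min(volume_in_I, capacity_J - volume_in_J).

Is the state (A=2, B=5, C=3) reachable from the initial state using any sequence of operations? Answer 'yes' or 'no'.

Answer: no

Derivation:
BFS explored all 256 reachable states.
Reachable set includes: (0,0,0), (0,0,1), (0,0,2), (0,0,3), (0,0,4), (0,0,5), (0,0,6), (0,0,7), (0,0,8), (0,0,9), (0,1,0), (0,1,1) ...
Target (A=2, B=5, C=3) not in reachable set → no.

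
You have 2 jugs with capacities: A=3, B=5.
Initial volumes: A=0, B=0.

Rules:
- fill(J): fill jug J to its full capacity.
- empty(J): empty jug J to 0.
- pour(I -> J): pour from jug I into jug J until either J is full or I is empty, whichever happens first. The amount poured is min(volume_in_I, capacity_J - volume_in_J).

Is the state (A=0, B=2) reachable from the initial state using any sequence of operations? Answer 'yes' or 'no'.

Answer: yes

Derivation:
BFS from (A=0, B=0):
  1. fill(B) -> (A=0 B=5)
  2. pour(B -> A) -> (A=3 B=2)
  3. empty(A) -> (A=0 B=2)
Target reached → yes.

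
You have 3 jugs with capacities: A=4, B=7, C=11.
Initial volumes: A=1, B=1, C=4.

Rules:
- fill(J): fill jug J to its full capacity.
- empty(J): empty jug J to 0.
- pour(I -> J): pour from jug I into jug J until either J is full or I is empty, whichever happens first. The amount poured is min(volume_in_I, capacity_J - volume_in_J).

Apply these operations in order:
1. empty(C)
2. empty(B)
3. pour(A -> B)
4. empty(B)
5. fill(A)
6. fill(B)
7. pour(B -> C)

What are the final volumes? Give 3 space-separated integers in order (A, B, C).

Answer: 4 0 7

Derivation:
Step 1: empty(C) -> (A=1 B=1 C=0)
Step 2: empty(B) -> (A=1 B=0 C=0)
Step 3: pour(A -> B) -> (A=0 B=1 C=0)
Step 4: empty(B) -> (A=0 B=0 C=0)
Step 5: fill(A) -> (A=4 B=0 C=0)
Step 6: fill(B) -> (A=4 B=7 C=0)
Step 7: pour(B -> C) -> (A=4 B=0 C=7)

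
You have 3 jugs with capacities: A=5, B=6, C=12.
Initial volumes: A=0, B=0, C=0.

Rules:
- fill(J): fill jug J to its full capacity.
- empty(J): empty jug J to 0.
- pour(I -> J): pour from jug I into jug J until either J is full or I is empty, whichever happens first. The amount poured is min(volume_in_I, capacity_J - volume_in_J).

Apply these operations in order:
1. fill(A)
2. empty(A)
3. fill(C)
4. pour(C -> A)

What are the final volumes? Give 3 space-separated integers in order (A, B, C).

Step 1: fill(A) -> (A=5 B=0 C=0)
Step 2: empty(A) -> (A=0 B=0 C=0)
Step 3: fill(C) -> (A=0 B=0 C=12)
Step 4: pour(C -> A) -> (A=5 B=0 C=7)

Answer: 5 0 7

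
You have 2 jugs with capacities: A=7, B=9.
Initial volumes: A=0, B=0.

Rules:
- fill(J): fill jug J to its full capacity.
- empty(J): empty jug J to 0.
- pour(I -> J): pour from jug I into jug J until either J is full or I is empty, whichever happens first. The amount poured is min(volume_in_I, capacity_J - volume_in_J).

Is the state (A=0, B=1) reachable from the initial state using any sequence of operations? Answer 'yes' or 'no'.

Answer: yes

Derivation:
BFS from (A=0, B=0):
  1. fill(A) -> (A=7 B=0)
  2. pour(A -> B) -> (A=0 B=7)
  3. fill(A) -> (A=7 B=7)
  4. pour(A -> B) -> (A=5 B=9)
  5. empty(B) -> (A=5 B=0)
  6. pour(A -> B) -> (A=0 B=5)
  7. fill(A) -> (A=7 B=5)
  8. pour(A -> B) -> (A=3 B=9)
  9. empty(B) -> (A=3 B=0)
  10. pour(A -> B) -> (A=0 B=3)
  11. fill(A) -> (A=7 B=3)
  12. pour(A -> B) -> (A=1 B=9)
  13. empty(B) -> (A=1 B=0)
  14. pour(A -> B) -> (A=0 B=1)
Target reached → yes.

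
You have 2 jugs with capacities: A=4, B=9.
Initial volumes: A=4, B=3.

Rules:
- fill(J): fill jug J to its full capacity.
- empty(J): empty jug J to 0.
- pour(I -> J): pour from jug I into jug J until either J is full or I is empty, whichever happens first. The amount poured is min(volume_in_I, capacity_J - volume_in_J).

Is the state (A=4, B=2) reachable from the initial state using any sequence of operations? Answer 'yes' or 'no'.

Answer: yes

Derivation:
BFS from (A=4, B=3):
  1. pour(A -> B) -> (A=0 B=7)
  2. fill(A) -> (A=4 B=7)
  3. pour(A -> B) -> (A=2 B=9)
  4. empty(B) -> (A=2 B=0)
  5. pour(A -> B) -> (A=0 B=2)
  6. fill(A) -> (A=4 B=2)
Target reached → yes.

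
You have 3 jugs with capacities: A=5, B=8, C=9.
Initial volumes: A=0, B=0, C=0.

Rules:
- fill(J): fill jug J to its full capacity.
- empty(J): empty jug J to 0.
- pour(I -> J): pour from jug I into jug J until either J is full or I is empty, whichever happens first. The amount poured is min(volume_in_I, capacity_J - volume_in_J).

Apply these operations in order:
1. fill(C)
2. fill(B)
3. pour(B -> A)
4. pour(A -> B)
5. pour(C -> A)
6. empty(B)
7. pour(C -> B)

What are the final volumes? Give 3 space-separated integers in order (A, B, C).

Step 1: fill(C) -> (A=0 B=0 C=9)
Step 2: fill(B) -> (A=0 B=8 C=9)
Step 3: pour(B -> A) -> (A=5 B=3 C=9)
Step 4: pour(A -> B) -> (A=0 B=8 C=9)
Step 5: pour(C -> A) -> (A=5 B=8 C=4)
Step 6: empty(B) -> (A=5 B=0 C=4)
Step 7: pour(C -> B) -> (A=5 B=4 C=0)

Answer: 5 4 0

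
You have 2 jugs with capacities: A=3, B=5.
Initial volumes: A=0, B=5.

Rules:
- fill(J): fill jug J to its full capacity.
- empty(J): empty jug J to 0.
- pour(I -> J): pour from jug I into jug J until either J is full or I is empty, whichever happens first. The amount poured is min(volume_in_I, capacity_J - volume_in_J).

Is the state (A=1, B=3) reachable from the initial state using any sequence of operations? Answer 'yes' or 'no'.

Answer: no

Derivation:
BFS explored all 16 reachable states.
Reachable set includes: (0,0), (0,1), (0,2), (0,3), (0,4), (0,5), (1,0), (1,5), (2,0), (2,5), (3,0), (3,1) ...
Target (A=1, B=3) not in reachable set → no.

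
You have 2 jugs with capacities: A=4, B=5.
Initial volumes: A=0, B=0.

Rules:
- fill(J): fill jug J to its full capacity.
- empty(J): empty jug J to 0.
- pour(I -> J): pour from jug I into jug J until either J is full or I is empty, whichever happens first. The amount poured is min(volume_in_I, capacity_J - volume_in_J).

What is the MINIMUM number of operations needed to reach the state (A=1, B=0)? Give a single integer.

Answer: 4

Derivation:
BFS from (A=0, B=0). One shortest path:
  1. fill(B) -> (A=0 B=5)
  2. pour(B -> A) -> (A=4 B=1)
  3. empty(A) -> (A=0 B=1)
  4. pour(B -> A) -> (A=1 B=0)
Reached target in 4 moves.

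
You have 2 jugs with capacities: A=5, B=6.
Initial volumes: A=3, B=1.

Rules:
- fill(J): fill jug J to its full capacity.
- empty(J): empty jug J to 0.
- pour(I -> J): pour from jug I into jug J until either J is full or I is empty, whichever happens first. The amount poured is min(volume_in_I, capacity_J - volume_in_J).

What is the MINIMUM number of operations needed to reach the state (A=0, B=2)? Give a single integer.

BFS from (A=3, B=1). One shortest path:
  1. empty(A) -> (A=0 B=1)
  2. pour(B -> A) -> (A=1 B=0)
  3. fill(B) -> (A=1 B=6)
  4. pour(B -> A) -> (A=5 B=2)
  5. empty(A) -> (A=0 B=2)
Reached target in 5 moves.

Answer: 5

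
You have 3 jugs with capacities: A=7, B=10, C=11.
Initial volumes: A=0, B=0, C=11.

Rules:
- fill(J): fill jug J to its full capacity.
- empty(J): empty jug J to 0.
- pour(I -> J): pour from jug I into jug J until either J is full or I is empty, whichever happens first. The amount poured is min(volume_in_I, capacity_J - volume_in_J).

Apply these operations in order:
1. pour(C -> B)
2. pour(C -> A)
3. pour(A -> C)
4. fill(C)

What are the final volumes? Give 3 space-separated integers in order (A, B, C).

Step 1: pour(C -> B) -> (A=0 B=10 C=1)
Step 2: pour(C -> A) -> (A=1 B=10 C=0)
Step 3: pour(A -> C) -> (A=0 B=10 C=1)
Step 4: fill(C) -> (A=0 B=10 C=11)

Answer: 0 10 11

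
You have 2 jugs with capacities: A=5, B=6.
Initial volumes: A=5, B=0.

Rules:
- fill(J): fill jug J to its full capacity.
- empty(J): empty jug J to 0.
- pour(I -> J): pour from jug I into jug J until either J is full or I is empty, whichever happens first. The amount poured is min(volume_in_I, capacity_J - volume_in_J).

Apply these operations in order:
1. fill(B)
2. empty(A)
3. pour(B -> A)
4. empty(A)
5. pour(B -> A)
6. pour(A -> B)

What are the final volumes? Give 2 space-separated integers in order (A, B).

Answer: 0 1

Derivation:
Step 1: fill(B) -> (A=5 B=6)
Step 2: empty(A) -> (A=0 B=6)
Step 3: pour(B -> A) -> (A=5 B=1)
Step 4: empty(A) -> (A=0 B=1)
Step 5: pour(B -> A) -> (A=1 B=0)
Step 6: pour(A -> B) -> (A=0 B=1)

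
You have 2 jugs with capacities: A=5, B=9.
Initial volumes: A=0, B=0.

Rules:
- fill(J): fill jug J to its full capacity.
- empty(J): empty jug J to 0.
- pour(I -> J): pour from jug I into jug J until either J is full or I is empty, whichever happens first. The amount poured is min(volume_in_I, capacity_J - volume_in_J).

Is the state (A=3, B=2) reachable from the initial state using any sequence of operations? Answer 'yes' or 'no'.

Answer: no

Derivation:
BFS explored all 28 reachable states.
Reachable set includes: (0,0), (0,1), (0,2), (0,3), (0,4), (0,5), (0,6), (0,7), (0,8), (0,9), (1,0), (1,9) ...
Target (A=3, B=2) not in reachable set → no.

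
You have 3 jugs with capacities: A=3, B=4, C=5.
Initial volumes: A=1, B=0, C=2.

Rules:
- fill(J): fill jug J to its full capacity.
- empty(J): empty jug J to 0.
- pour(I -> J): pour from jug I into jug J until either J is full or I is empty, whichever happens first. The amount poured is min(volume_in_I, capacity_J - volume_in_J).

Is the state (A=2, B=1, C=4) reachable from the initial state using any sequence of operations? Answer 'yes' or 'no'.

Answer: no

Derivation:
BFS explored all 96 reachable states.
Reachable set includes: (0,0,0), (0,0,1), (0,0,2), (0,0,3), (0,0,4), (0,0,5), (0,1,0), (0,1,1), (0,1,2), (0,1,3), (0,1,4), (0,1,5) ...
Target (A=2, B=1, C=4) not in reachable set → no.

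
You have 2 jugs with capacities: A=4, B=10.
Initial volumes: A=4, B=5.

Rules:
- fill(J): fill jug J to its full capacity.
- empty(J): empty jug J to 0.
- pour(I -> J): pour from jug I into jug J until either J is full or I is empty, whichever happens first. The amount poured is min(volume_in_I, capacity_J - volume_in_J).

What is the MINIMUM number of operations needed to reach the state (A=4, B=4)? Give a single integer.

BFS from (A=4, B=5). One shortest path:
  1. empty(B) -> (A=4 B=0)
  2. pour(A -> B) -> (A=0 B=4)
  3. fill(A) -> (A=4 B=4)
Reached target in 3 moves.

Answer: 3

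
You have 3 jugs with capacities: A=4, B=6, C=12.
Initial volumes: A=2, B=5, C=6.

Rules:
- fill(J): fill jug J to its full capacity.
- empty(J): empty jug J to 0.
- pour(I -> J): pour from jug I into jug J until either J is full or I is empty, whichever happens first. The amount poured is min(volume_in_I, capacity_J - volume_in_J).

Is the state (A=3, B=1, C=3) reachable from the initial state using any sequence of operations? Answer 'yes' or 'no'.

Answer: no

Derivation:
BFS explored all 219 reachable states.
Reachable set includes: (0,0,0), (0,0,1), (0,0,2), (0,0,3), (0,0,4), (0,0,5), (0,0,6), (0,0,7), (0,0,8), (0,0,9), (0,0,10), (0,0,11) ...
Target (A=3, B=1, C=3) not in reachable set → no.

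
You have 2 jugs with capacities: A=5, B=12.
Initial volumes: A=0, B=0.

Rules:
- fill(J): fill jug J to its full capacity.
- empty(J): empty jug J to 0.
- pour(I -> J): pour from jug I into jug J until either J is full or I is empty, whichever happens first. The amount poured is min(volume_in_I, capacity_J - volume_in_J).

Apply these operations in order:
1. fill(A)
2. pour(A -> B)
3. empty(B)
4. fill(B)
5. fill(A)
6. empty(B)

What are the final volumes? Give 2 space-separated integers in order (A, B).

Step 1: fill(A) -> (A=5 B=0)
Step 2: pour(A -> B) -> (A=0 B=5)
Step 3: empty(B) -> (A=0 B=0)
Step 4: fill(B) -> (A=0 B=12)
Step 5: fill(A) -> (A=5 B=12)
Step 6: empty(B) -> (A=5 B=0)

Answer: 5 0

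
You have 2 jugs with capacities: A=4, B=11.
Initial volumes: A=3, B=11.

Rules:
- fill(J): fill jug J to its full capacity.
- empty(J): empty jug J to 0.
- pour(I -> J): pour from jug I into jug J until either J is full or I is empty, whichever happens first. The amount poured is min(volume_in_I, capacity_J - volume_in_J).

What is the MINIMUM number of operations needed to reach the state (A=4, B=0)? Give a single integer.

Answer: 2

Derivation:
BFS from (A=3, B=11). One shortest path:
  1. fill(A) -> (A=4 B=11)
  2. empty(B) -> (A=4 B=0)
Reached target in 2 moves.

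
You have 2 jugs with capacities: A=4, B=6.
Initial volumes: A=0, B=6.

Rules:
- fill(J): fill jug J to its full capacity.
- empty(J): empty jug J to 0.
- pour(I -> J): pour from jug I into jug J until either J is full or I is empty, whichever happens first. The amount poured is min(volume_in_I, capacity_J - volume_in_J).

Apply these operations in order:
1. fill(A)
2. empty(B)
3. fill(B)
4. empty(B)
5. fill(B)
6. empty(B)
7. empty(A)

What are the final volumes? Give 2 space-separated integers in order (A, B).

Step 1: fill(A) -> (A=4 B=6)
Step 2: empty(B) -> (A=4 B=0)
Step 3: fill(B) -> (A=4 B=6)
Step 4: empty(B) -> (A=4 B=0)
Step 5: fill(B) -> (A=4 B=6)
Step 6: empty(B) -> (A=4 B=0)
Step 7: empty(A) -> (A=0 B=0)

Answer: 0 0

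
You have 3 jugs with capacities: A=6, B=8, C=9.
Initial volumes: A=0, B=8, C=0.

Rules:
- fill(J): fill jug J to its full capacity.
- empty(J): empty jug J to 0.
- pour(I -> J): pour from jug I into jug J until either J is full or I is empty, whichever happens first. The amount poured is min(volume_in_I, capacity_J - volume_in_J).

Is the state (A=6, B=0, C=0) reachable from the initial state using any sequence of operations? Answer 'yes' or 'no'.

BFS from (A=0, B=8, C=0):
  1. fill(A) -> (A=6 B=8 C=0)
  2. empty(B) -> (A=6 B=0 C=0)
Target reached → yes.

Answer: yes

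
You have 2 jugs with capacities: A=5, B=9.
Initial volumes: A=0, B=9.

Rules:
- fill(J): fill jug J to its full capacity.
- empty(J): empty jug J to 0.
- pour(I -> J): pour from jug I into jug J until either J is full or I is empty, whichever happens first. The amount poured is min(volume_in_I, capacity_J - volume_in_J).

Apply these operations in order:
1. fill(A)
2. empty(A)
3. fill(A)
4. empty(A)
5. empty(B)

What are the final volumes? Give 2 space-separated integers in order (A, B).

Answer: 0 0

Derivation:
Step 1: fill(A) -> (A=5 B=9)
Step 2: empty(A) -> (A=0 B=9)
Step 3: fill(A) -> (A=5 B=9)
Step 4: empty(A) -> (A=0 B=9)
Step 5: empty(B) -> (A=0 B=0)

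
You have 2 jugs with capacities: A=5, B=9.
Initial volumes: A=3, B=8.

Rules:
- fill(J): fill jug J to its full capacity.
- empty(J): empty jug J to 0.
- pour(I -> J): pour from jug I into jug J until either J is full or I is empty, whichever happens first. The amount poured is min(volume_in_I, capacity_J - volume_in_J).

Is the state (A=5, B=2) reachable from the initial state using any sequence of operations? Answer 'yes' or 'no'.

BFS from (A=3, B=8):
  1. fill(B) -> (A=3 B=9)
  2. pour(B -> A) -> (A=5 B=7)
  3. empty(A) -> (A=0 B=7)
  4. pour(B -> A) -> (A=5 B=2)
Target reached → yes.

Answer: yes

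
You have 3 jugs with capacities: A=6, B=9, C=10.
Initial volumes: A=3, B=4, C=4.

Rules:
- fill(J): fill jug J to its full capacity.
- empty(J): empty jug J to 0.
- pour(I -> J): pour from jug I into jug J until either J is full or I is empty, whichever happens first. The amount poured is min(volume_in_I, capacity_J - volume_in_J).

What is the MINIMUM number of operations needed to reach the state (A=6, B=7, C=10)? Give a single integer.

BFS from (A=3, B=4, C=4). One shortest path:
  1. fill(C) -> (A=3 B=4 C=10)
  2. pour(A -> B) -> (A=0 B=7 C=10)
  3. fill(A) -> (A=6 B=7 C=10)
Reached target in 3 moves.

Answer: 3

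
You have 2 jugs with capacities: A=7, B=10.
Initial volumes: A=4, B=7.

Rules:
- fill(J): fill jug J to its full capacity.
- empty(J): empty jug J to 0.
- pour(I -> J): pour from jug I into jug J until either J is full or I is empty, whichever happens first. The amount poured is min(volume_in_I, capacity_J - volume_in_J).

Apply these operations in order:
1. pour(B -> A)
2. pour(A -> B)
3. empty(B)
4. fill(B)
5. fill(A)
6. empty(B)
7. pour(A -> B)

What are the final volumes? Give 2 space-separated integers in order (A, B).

Step 1: pour(B -> A) -> (A=7 B=4)
Step 2: pour(A -> B) -> (A=1 B=10)
Step 3: empty(B) -> (A=1 B=0)
Step 4: fill(B) -> (A=1 B=10)
Step 5: fill(A) -> (A=7 B=10)
Step 6: empty(B) -> (A=7 B=0)
Step 7: pour(A -> B) -> (A=0 B=7)

Answer: 0 7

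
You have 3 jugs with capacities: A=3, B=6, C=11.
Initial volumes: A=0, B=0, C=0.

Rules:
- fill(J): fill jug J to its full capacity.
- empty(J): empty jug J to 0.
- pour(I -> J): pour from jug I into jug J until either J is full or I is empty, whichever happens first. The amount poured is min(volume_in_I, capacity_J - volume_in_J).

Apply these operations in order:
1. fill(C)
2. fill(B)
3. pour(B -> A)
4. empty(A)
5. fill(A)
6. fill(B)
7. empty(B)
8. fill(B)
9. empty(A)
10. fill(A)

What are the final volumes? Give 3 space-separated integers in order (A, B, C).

Step 1: fill(C) -> (A=0 B=0 C=11)
Step 2: fill(B) -> (A=0 B=6 C=11)
Step 3: pour(B -> A) -> (A=3 B=3 C=11)
Step 4: empty(A) -> (A=0 B=3 C=11)
Step 5: fill(A) -> (A=3 B=3 C=11)
Step 6: fill(B) -> (A=3 B=6 C=11)
Step 7: empty(B) -> (A=3 B=0 C=11)
Step 8: fill(B) -> (A=3 B=6 C=11)
Step 9: empty(A) -> (A=0 B=6 C=11)
Step 10: fill(A) -> (A=3 B=6 C=11)

Answer: 3 6 11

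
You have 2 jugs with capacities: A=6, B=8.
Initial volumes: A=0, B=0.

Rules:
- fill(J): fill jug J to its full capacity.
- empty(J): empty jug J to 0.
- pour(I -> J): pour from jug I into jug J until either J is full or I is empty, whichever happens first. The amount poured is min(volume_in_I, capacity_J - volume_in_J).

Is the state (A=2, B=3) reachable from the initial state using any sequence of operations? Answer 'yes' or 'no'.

BFS explored all 14 reachable states.
Reachable set includes: (0,0), (0,2), (0,4), (0,6), (0,8), (2,0), (2,8), (4,0), (4,8), (6,0), (6,2), (6,4) ...
Target (A=2, B=3) not in reachable set → no.

Answer: no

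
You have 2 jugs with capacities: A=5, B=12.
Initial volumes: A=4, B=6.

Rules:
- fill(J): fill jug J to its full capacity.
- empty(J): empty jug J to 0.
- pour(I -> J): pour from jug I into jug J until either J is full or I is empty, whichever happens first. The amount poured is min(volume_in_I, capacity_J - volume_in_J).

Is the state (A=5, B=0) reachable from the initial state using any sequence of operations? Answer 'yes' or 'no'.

Answer: yes

Derivation:
BFS from (A=4, B=6):
  1. fill(A) -> (A=5 B=6)
  2. empty(B) -> (A=5 B=0)
Target reached → yes.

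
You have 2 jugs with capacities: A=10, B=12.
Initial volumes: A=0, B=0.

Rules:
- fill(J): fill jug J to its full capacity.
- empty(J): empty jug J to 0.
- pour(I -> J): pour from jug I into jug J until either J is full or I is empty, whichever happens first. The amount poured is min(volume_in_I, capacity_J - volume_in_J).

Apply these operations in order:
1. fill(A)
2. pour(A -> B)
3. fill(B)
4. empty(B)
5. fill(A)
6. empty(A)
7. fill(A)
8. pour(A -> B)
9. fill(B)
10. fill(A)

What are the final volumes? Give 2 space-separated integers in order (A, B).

Step 1: fill(A) -> (A=10 B=0)
Step 2: pour(A -> B) -> (A=0 B=10)
Step 3: fill(B) -> (A=0 B=12)
Step 4: empty(B) -> (A=0 B=0)
Step 5: fill(A) -> (A=10 B=0)
Step 6: empty(A) -> (A=0 B=0)
Step 7: fill(A) -> (A=10 B=0)
Step 8: pour(A -> B) -> (A=0 B=10)
Step 9: fill(B) -> (A=0 B=12)
Step 10: fill(A) -> (A=10 B=12)

Answer: 10 12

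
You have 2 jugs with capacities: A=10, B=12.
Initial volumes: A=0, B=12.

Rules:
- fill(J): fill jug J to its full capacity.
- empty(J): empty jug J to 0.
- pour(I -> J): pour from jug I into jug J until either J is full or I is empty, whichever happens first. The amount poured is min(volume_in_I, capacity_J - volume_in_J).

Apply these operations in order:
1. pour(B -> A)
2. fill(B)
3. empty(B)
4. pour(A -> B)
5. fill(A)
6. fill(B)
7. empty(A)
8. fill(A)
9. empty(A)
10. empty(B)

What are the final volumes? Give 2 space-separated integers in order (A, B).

Answer: 0 0

Derivation:
Step 1: pour(B -> A) -> (A=10 B=2)
Step 2: fill(B) -> (A=10 B=12)
Step 3: empty(B) -> (A=10 B=0)
Step 4: pour(A -> B) -> (A=0 B=10)
Step 5: fill(A) -> (A=10 B=10)
Step 6: fill(B) -> (A=10 B=12)
Step 7: empty(A) -> (A=0 B=12)
Step 8: fill(A) -> (A=10 B=12)
Step 9: empty(A) -> (A=0 B=12)
Step 10: empty(B) -> (A=0 B=0)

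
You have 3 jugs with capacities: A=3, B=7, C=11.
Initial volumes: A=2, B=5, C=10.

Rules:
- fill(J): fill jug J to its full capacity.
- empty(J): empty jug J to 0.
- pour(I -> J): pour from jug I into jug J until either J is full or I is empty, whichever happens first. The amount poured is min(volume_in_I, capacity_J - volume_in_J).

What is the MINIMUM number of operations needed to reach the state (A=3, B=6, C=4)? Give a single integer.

BFS from (A=2, B=5, C=10). One shortest path:
  1. empty(B) -> (A=2 B=0 C=10)
  2. fill(C) -> (A=2 B=0 C=11)
  3. pour(C -> B) -> (A=2 B=7 C=4)
  4. pour(B -> A) -> (A=3 B=6 C=4)
Reached target in 4 moves.

Answer: 4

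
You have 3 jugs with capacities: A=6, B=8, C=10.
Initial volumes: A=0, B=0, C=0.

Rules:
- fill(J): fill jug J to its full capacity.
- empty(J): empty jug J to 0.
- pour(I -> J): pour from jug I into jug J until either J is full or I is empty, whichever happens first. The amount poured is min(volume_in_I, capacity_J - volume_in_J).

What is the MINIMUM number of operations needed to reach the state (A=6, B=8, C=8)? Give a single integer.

Answer: 4

Derivation:
BFS from (A=0, B=0, C=0). One shortest path:
  1. fill(A) -> (A=6 B=0 C=0)
  2. fill(B) -> (A=6 B=8 C=0)
  3. pour(B -> C) -> (A=6 B=0 C=8)
  4. fill(B) -> (A=6 B=8 C=8)
Reached target in 4 moves.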